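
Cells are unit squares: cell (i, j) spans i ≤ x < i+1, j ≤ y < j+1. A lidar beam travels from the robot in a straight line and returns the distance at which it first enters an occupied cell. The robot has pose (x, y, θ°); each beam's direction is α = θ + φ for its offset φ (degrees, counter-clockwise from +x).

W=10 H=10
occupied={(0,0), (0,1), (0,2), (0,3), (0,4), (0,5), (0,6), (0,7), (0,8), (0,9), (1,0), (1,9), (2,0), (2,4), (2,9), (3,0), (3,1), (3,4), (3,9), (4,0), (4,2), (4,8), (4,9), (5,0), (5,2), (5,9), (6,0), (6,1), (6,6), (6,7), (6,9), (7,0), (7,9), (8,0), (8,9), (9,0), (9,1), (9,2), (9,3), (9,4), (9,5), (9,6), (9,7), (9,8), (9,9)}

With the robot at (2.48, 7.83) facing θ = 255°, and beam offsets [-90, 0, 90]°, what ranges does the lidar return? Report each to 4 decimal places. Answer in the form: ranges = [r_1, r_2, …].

beam 1: φ=-90°, α=165°
  d=(-0.9659,0.2588)  start (2,7)  tX=0.4969 tY=0.6568  stride 1/|dx|=1.0353 1/|dy|=3.8637
    cross x-line → (1,7), t=0.4969
    cross y-line → (1,8), t=0.6568
    cross x-line → (0,8), t=1.5322 (wall)
  → r_1 = 1.5322
beam 2: φ=0°, α=255°
  d=(-0.2588,-0.9659)  start (2,7)  tX=1.8546 tY=0.8593  stride 1/|dx|=3.8637 1/|dy|=1.0353
    cross y-line → (2,6), t=0.8593
    cross x-line → (1,6), t=1.8546
    cross y-line → (1,5), t=1.8946
    cross y-line → (1,4), t=2.9298
    cross y-line → (1,3), t=3.9651
    cross y-line → (1,2), t=5.0004
    cross x-line → (0,2), t=5.7183 (wall)
  → r_2 = 5.7183
beam 3: φ=90°, α=345°
  d=(0.9659,-0.2588)  start (2,7)  tX=0.5383 tY=3.2069  stride 1/|dx|=1.0353 1/|dy|=3.8637
    cross x-line → (3,7), t=0.5383
    cross x-line → (4,7), t=1.5736
    cross x-line → (5,7), t=2.6089
    cross y-line → (5,6), t=3.2069
    cross x-line → (6,6), t=3.6442 (wall)
  → r_3 = 3.6442

ranges = [1.5322, 5.7183, 3.6442]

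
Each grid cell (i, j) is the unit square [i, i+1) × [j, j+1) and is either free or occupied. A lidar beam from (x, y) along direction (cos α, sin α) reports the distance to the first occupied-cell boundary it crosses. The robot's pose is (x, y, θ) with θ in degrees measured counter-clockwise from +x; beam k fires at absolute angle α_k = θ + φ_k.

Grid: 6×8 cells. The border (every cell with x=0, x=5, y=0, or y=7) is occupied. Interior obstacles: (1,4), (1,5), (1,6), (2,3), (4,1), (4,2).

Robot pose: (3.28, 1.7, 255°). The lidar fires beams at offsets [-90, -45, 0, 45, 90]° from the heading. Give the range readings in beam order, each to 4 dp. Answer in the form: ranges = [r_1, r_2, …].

beam 1: φ=-90°, α=165°
  dir = (cos 165°, sin 165°) = (-0.9659, 0.2588); from cell (3,1)
  next x-line at t=0.2899, next y-line at t=1.1591; Δt_x=1.0353, Δt_y=3.8637
    x: enter (2,1) at t=0.2899
    y: enter (2,2) at t=1.1591
    x: enter (1,2) at t=1.3252
    x: enter (0,2) at t=2.3604 ← occupied
  → r_1 = 2.3604
beam 2: φ=-45°, α=210°
  dir = (cos 210°, sin 210°) = (-0.8660, -0.5000); from cell (3,1)
  next x-line at t=0.3233, next y-line at t=1.4000; Δt_x=1.1547, Δt_y=2.0000
    x: enter (2,1) at t=0.3233
    y: enter (2,0) at t=1.4000 ← occupied
  → r_2 = 1.4000
beam 3: φ=0°, α=255°
  dir = (cos 255°, sin 255°) = (-0.2588, -0.9659); from cell (3,1)
  next x-line at t=1.0818, next y-line at t=0.7247; Δt_x=3.8637, Δt_y=1.0353
    y: enter (3,0) at t=0.7247 ← occupied
  → r_3 = 0.7247
beam 4: φ=45°, α=300°
  dir = (cos 300°, sin 300°) = (0.5000, -0.8660); from cell (3,1)
  next x-line at t=1.4400, next y-line at t=0.8083; Δt_x=2.0000, Δt_y=1.1547
    y: enter (3,0) at t=0.8083 ← occupied
  → r_4 = 0.8083
beam 5: φ=90°, α=345°
  dir = (cos 345°, sin 345°) = (0.9659, -0.2588); from cell (3,1)
  next x-line at t=0.7454, next y-line at t=2.7046; Δt_x=1.0353, Δt_y=3.8637
    x: enter (4,1) at t=0.7454 ← occupied
  → r_5 = 0.7454

ranges = [2.3604, 1.4000, 0.7247, 0.8083, 0.7454]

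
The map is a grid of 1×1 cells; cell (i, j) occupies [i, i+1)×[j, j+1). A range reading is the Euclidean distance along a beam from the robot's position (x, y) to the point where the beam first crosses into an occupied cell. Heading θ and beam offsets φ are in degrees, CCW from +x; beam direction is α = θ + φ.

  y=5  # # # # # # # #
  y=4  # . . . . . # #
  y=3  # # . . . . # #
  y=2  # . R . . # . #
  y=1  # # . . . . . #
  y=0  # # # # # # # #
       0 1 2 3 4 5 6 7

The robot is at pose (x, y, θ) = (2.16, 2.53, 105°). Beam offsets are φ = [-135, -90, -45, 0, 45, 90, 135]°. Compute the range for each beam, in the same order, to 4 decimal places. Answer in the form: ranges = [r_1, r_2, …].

beam 1: φ=-135°, α=330°
  dir = (cos 330°, sin 330°) = (0.8660, -0.5000); from cell (2,2)
  next x-line at t=0.9699, next y-line at t=1.0600; Δt_x=1.1547, Δt_y=2.0000
    x: enter (3,2) at t=0.9699
    y: enter (3,1) at t=1.0600
    x: enter (4,1) at t=2.1246
    y: enter (4,0) at t=3.0600 ← occupied
  → r_1 = 3.0600
beam 2: φ=-90°, α=15°
  dir = (cos 15°, sin 15°) = (0.9659, 0.2588); from cell (2,2)
  next x-line at t=0.8696, next y-line at t=1.8159; Δt_x=1.0353, Δt_y=3.8637
    x: enter (3,2) at t=0.8696
    y: enter (3,3) at t=1.8159
    x: enter (4,3) at t=1.9049
    x: enter (5,3) at t=2.9402
    x: enter (6,3) at t=3.9755 ← occupied
  → r_2 = 3.9755
beam 3: φ=-45°, α=60°
  dir = (cos 60°, sin 60°) = (0.5000, 0.8660); from cell (2,2)
  next x-line at t=1.6800, next y-line at t=0.5427; Δt_x=2.0000, Δt_y=1.1547
    y: enter (2,3) at t=0.5427
    x: enter (3,3) at t=1.6800
    y: enter (3,4) at t=1.6974
    y: enter (3,5) at t=2.8521 ← occupied
  → r_3 = 2.8521
beam 4: φ=0°, α=105°
  dir = (cos 105°, sin 105°) = (-0.2588, 0.9659); from cell (2,2)
  next x-line at t=0.6182, next y-line at t=0.4866; Δt_x=3.8637, Δt_y=1.0353
    y: enter (2,3) at t=0.4866
    x: enter (1,3) at t=0.6182 ← occupied
  → r_4 = 0.6182
beam 5: φ=45°, α=150°
  dir = (cos 150°, sin 150°) = (-0.8660, 0.5000); from cell (2,2)
  next x-line at t=0.1848, next y-line at t=0.9400; Δt_x=1.1547, Δt_y=2.0000
    x: enter (1,2) at t=0.1848
    y: enter (1,3) at t=0.9400 ← occupied
  → r_5 = 0.9400
beam 6: φ=90°, α=195°
  dir = (cos 195°, sin 195°) = (-0.9659, -0.2588); from cell (2,2)
  next x-line at t=0.1656, next y-line at t=2.0478; Δt_x=1.0353, Δt_y=3.8637
    x: enter (1,2) at t=0.1656
    x: enter (0,2) at t=1.2009 ← occupied
  → r_6 = 1.2009
beam 7: φ=135°, α=240°
  dir = (cos 240°, sin 240°) = (-0.5000, -0.8660); from cell (2,2)
  next x-line at t=0.3200, next y-line at t=0.6120; Δt_x=2.0000, Δt_y=1.1547
    x: enter (1,2) at t=0.3200
    y: enter (1,1) at t=0.6120 ← occupied
  → r_7 = 0.6120

ranges = [3.0600, 3.9755, 2.8521, 0.6182, 0.9400, 1.2009, 0.6120]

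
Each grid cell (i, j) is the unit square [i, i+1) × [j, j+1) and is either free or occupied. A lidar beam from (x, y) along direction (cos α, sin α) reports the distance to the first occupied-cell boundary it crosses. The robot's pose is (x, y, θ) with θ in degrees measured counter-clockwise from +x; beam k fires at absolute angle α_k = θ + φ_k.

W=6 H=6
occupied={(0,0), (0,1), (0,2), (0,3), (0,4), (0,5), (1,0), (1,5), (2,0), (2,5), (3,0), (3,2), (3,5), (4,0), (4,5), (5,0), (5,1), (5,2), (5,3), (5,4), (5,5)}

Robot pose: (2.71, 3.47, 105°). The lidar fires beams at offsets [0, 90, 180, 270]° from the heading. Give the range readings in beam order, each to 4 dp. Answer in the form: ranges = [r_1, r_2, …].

ranges = [1.5840, 1.7703, 1.1205, 2.3708]

beam 1: φ=0°, α=105°
  dir = (cos 105°, sin 105°) = (-0.2588, 0.9659); from cell (2,3)
  next x-line at t=2.7432, next y-line at t=0.5487; Δt_x=3.8637, Δt_y=1.0353
    y: enter (2,4) at t=0.5487
    y: enter (2,5) at t=1.5840 ← occupied
  → r_1 = 1.5840
beam 2: φ=90°, α=195°
  dir = (cos 195°, sin 195°) = (-0.9659, -0.2588); from cell (2,3)
  next x-line at t=0.7350, next y-line at t=1.8159; Δt_x=1.0353, Δt_y=3.8637
    x: enter (1,3) at t=0.7350
    x: enter (0,3) at t=1.7703 ← occupied
  → r_2 = 1.7703
beam 3: φ=180°, α=285°
  dir = (cos 285°, sin 285°) = (0.2588, -0.9659); from cell (2,3)
  next x-line at t=1.1205, next y-line at t=0.4866; Δt_x=3.8637, Δt_y=1.0353
    y: enter (2,2) at t=0.4866
    x: enter (3,2) at t=1.1205 ← occupied
  → r_3 = 1.1205
beam 4: φ=270°, α=15°
  dir = (cos 15°, sin 15°) = (0.9659, 0.2588); from cell (2,3)
  next x-line at t=0.3002, next y-line at t=2.0478; Δt_x=1.0353, Δt_y=3.8637
    x: enter (3,3) at t=0.3002
    x: enter (4,3) at t=1.3355
    y: enter (4,4) at t=2.0478
    x: enter (5,4) at t=2.3708 ← occupied
  → r_4 = 2.3708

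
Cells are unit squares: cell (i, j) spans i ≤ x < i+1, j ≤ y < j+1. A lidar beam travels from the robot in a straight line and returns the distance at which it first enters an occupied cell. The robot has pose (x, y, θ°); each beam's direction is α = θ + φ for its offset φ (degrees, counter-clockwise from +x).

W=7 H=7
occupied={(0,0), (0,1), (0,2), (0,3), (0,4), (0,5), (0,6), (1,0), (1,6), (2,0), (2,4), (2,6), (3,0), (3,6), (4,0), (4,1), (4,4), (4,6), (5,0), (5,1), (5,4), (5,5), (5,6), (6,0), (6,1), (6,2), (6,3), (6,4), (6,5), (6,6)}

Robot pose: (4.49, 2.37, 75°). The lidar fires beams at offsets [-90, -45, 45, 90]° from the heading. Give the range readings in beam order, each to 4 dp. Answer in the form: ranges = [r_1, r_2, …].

beam 1: φ=-90°, α=345°
  direction (0.9659, -0.2588); cell (4,2); t to first gridline: x 0.5280, y 1.4296 (then +1.0353 / +3.8637)
    (5,2) via x @ 0.5280
    (5,1) via y @ 1.4296  # hit
  → r_1 = 1.4296
beam 2: φ=-45°, α=30°
  direction (0.8660, 0.5000); cell (4,2); t to first gridline: x 0.5889, y 1.2600 (then +1.1547 / +2.0000)
    (5,2) via x @ 0.5889
    (5,3) via y @ 1.2600
    (6,3) via x @ 1.7436  # hit
  → r_2 = 1.7436
beam 3: φ=45°, α=120°
  direction (-0.5000, 0.8660); cell (4,2); t to first gridline: x 0.9800, y 0.7275 (then +2.0000 / +1.1547)
    (4,3) via y @ 0.7275
    (3,3) via x @ 0.9800
    (3,4) via y @ 1.8822
    (2,4) via x @ 2.9800  # hit
  → r_3 = 2.9800
beam 4: φ=90°, α=165°
  direction (-0.9659, 0.2588); cell (4,2); t to first gridline: x 0.5073, y 2.4341 (then +1.0353 / +3.8637)
    (3,2) via x @ 0.5073
    (2,2) via x @ 1.5426
    (2,3) via y @ 2.4341
    (1,3) via x @ 2.5778
    (0,3) via x @ 3.6131  # hit
  → r_4 = 3.6131

ranges = [1.4296, 1.7436, 2.9800, 3.6131]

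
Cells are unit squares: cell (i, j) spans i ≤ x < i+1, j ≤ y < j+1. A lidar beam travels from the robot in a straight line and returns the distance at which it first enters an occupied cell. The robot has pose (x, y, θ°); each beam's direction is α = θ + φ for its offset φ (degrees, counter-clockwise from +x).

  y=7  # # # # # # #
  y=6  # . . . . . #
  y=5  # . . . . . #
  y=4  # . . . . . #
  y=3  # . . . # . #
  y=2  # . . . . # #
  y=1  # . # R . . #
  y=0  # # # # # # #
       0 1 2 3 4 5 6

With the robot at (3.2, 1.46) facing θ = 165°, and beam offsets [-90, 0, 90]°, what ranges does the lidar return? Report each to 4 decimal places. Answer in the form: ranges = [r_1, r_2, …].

beam 1: φ=-90°, α=75°
  dir = (cos 75°, sin 75°) = (0.2588, 0.9659); from cell (3,1)
  next x-line at t=3.0910, next y-line at t=0.5590; Δt_x=3.8637, Δt_y=1.0353
    y: enter (3,2) at t=0.5590
    y: enter (3,3) at t=1.5943
    y: enter (3,4) at t=2.6296
    x: enter (4,4) at t=3.0910
    y: enter (4,5) at t=3.6649
    y: enter (4,6) at t=4.7002
    y: enter (4,7) at t=5.7354 ← occupied
  → r_1 = 5.7354
beam 2: φ=0°, α=165°
  dir = (cos 165°, sin 165°) = (-0.9659, 0.2588); from cell (3,1)
  next x-line at t=0.2071, next y-line at t=2.0864; Δt_x=1.0353, Δt_y=3.8637
    x: enter (2,1) at t=0.2071 ← occupied
  → r_2 = 0.2071
beam 3: φ=90°, α=255°
  dir = (cos 255°, sin 255°) = (-0.2588, -0.9659); from cell (3,1)
  next x-line at t=0.7727, next y-line at t=0.4762; Δt_x=3.8637, Δt_y=1.0353
    y: enter (3,0) at t=0.4762 ← occupied
  → r_3 = 0.4762

ranges = [5.7354, 0.2071, 0.4762]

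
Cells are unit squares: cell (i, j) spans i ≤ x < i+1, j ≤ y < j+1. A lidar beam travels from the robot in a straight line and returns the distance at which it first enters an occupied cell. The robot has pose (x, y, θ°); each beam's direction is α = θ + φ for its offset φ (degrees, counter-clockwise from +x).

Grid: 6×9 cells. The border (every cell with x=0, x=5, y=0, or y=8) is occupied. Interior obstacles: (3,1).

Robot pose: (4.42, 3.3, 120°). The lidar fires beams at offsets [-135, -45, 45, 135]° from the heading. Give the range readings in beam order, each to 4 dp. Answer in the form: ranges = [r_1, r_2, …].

ranges = [0.6005, 2.2409, 3.5406, 1.6228]

beam 1: φ=-135°, α=345°
  direction (0.9659, -0.2588); cell (4,3); t to first gridline: x 0.6005, y 1.1591 (then +1.0353 / +3.8637)
    (5,3) via x @ 0.6005  # hit
  → r_1 = 0.6005
beam 2: φ=-45°, α=75°
  direction (0.2588, 0.9659); cell (4,3); t to first gridline: x 2.2409, y 0.7247 (then +3.8637 / +1.0353)
    (4,4) via y @ 0.7247
    (4,5) via y @ 1.7600
    (5,5) via x @ 2.2409  # hit
  → r_2 = 2.2409
beam 3: φ=45°, α=165°
  direction (-0.9659, 0.2588); cell (4,3); t to first gridline: x 0.4348, y 2.7046 (then +1.0353 / +3.8637)
    (3,3) via x @ 0.4348
    (2,3) via x @ 1.4701
    (1,3) via x @ 2.5054
    (1,4) via y @ 2.7046
    (0,4) via x @ 3.5406  # hit
  → r_3 = 3.5406
beam 4: φ=135°, α=255°
  direction (-0.2588, -0.9659); cell (4,3); t to first gridline: x 1.6228, y 0.3106 (then +3.8637 / +1.0353)
    (4,2) via y @ 0.3106
    (4,1) via y @ 1.3459
    (3,1) via x @ 1.6228  # hit
  → r_4 = 1.6228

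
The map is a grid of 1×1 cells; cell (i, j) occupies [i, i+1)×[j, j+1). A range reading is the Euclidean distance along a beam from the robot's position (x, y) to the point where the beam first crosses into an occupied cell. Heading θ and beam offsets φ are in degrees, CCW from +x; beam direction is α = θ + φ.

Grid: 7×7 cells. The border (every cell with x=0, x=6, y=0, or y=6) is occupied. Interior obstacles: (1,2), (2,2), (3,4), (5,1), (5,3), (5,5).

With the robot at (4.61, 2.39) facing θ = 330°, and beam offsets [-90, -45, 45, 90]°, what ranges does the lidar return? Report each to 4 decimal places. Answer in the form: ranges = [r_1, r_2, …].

beam 1: φ=-90°, α=240°
  cosα=-0.5000 sinα=-0.8660 | (4,2) | tMaxX 1.2200 tMaxY 0.4503 | tΔX 2.0000 tΔY 1.1547
    t=0.4503 [y] (4,1)
    t=1.2200 [x] (3,1)
    t=1.6050 [y] (3,0) — stop
  → r_1 = 1.6050
beam 2: φ=-45°, α=285°
  cosα=0.2588 sinα=-0.9659 | (4,2) | tMaxX 1.5068 tMaxY 0.4038 | tΔX 3.8637 tΔY 1.0353
    t=0.4038 [y] (4,1)
    t=1.4390 [y] (4,0) — stop
  → r_2 = 1.4390
beam 3: φ=45°, α=15°
  cosα=0.9659 sinα=0.2588 | (4,2) | tMaxX 0.4038 tMaxY 2.3569 | tΔX 1.0353 tΔY 3.8637
    t=0.4038 [x] (5,2)
    t=1.4390 [x] (6,2) — stop
  → r_3 = 1.4390
beam 4: φ=90°, α=60°
  cosα=0.5000 sinα=0.8660 | (4,2) | tMaxX 0.7800 tMaxY 0.7044 | tΔX 2.0000 tΔY 1.1547
    t=0.7044 [y] (4,3)
    t=0.7800 [x] (5,3) — stop
  → r_4 = 0.7800

ranges = [1.6050, 1.4390, 1.4390, 0.7800]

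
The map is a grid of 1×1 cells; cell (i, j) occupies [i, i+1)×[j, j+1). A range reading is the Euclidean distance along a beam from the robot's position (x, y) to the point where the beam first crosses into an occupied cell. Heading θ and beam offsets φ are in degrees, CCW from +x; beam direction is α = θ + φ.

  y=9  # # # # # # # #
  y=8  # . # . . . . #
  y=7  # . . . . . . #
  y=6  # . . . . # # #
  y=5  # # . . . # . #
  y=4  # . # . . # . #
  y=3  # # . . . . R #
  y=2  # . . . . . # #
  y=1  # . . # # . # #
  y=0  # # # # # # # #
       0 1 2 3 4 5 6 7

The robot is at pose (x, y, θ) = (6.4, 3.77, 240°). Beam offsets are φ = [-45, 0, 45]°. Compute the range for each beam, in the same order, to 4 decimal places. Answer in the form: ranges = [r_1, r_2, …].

ranges = [5.5905, 2.8000, 0.7972]

beam 1: φ=-45°, α=195°
  dir = (cos 195°, sin 195°) = (-0.9659, -0.2588); from cell (6,3)
  next x-line at t=0.4141, next y-line at t=2.9751; Δt_x=1.0353, Δt_y=3.8637
    x: enter (5,3) at t=0.4141
    x: enter (4,3) at t=1.4494
    x: enter (3,3) at t=2.4847
    y: enter (3,2) at t=2.9751
    x: enter (2,2) at t=3.5199
    x: enter (1,2) at t=4.5552
    x: enter (0,2) at t=5.5905 ← occupied
  → r_1 = 5.5905
beam 2: φ=0°, α=240°
  dir = (cos 240°, sin 240°) = (-0.5000, -0.8660); from cell (6,3)
  next x-line at t=0.8000, next y-line at t=0.8891; Δt_x=2.0000, Δt_y=1.1547
    x: enter (5,3) at t=0.8000
    y: enter (5,2) at t=0.8891
    y: enter (5,1) at t=2.0438
    x: enter (4,1) at t=2.8000 ← occupied
  → r_2 = 2.8000
beam 3: φ=45°, α=285°
  dir = (cos 285°, sin 285°) = (0.2588, -0.9659); from cell (6,3)
  next x-line at t=2.3182, next y-line at t=0.7972; Δt_x=3.8637, Δt_y=1.0353
    y: enter (6,2) at t=0.7972 ← occupied
  → r_3 = 0.7972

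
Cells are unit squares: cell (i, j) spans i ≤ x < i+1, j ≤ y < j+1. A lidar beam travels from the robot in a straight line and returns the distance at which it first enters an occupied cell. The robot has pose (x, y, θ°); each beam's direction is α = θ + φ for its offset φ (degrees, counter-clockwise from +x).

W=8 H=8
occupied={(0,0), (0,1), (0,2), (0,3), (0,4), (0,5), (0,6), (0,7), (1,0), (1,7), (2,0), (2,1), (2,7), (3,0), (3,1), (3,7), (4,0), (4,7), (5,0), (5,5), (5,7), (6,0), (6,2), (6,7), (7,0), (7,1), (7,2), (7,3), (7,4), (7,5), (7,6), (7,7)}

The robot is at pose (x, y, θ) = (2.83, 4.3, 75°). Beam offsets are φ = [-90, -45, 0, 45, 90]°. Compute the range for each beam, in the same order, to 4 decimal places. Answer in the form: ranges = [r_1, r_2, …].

beam 1: φ=-90°, α=345°
  dir = (cos 345°, sin 345°) = (0.9659, -0.2588); from cell (2,4)
  next x-line at t=0.1760, next y-line at t=1.1591; Δt_x=1.0353, Δt_y=3.8637
    x: enter (3,4) at t=0.1760
    y: enter (3,3) at t=1.1591
    x: enter (4,3) at t=1.2113
    x: enter (5,3) at t=2.2465
    x: enter (6,3) at t=3.2818
    x: enter (7,3) at t=4.3171 ← occupied
  → r_1 = 4.3171
beam 2: φ=-45°, α=30°
  dir = (cos 30°, sin 30°) = (0.8660, 0.5000); from cell (2,4)
  next x-line at t=0.1963, next y-line at t=1.4000; Δt_x=1.1547, Δt_y=2.0000
    x: enter (3,4) at t=0.1963
    x: enter (4,4) at t=1.3510
    y: enter (4,5) at t=1.4000
    x: enter (5,5) at t=2.5057 ← occupied
  → r_2 = 2.5057
beam 3: φ=0°, α=75°
  dir = (cos 75°, sin 75°) = (0.2588, 0.9659); from cell (2,4)
  next x-line at t=0.6568, next y-line at t=0.7247; Δt_x=3.8637, Δt_y=1.0353
    x: enter (3,4) at t=0.6568
    y: enter (3,5) at t=0.7247
    y: enter (3,6) at t=1.7600
    y: enter (3,7) at t=2.7952 ← occupied
  → r_3 = 2.7952
beam 4: φ=45°, α=120°
  dir = (cos 120°, sin 120°) = (-0.5000, 0.8660); from cell (2,4)
  next x-line at t=1.6600, next y-line at t=0.8083; Δt_x=2.0000, Δt_y=1.1547
    y: enter (2,5) at t=0.8083
    x: enter (1,5) at t=1.6600
    y: enter (1,6) at t=1.9630
    y: enter (1,7) at t=3.1177 ← occupied
  → r_4 = 3.1177
beam 5: φ=90°, α=165°
  dir = (cos 165°, sin 165°) = (-0.9659, 0.2588); from cell (2,4)
  next x-line at t=0.8593, next y-line at t=2.7046; Δt_x=1.0353, Δt_y=3.8637
    x: enter (1,4) at t=0.8593
    x: enter (0,4) at t=1.8946 ← occupied
  → r_5 = 1.8946

ranges = [4.3171, 2.5057, 2.7952, 3.1177, 1.8946]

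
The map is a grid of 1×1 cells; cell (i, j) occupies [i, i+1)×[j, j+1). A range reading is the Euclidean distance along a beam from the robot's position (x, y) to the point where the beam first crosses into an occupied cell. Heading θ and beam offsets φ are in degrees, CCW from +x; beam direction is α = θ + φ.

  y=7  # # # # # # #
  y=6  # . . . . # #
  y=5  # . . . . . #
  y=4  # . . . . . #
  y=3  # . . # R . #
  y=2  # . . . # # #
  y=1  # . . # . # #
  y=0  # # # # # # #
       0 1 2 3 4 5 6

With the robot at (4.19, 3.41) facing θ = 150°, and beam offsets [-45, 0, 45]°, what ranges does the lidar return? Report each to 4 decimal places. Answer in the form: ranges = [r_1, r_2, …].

ranges = [3.7166, 0.2194, 0.1967]

beam 1: φ=-45°, α=105°
  cosα=-0.2588 sinα=0.9659 | (4,3) | tMaxX 0.7341 tMaxY 0.6108 | tΔX 3.8637 tΔY 1.0353
    t=0.6108 [y] (4,4)
    t=0.7341 [x] (3,4)
    t=1.6461 [y] (3,5)
    t=2.6814 [y] (3,6)
    t=3.7166 [y] (3,7) — stop
  → r_1 = 3.7166
beam 2: φ=0°, α=150°
  cosα=-0.8660 sinα=0.5000 | (4,3) | tMaxX 0.2194 tMaxY 1.1800 | tΔX 1.1547 tΔY 2.0000
    t=0.2194 [x] (3,3) — stop
  → r_2 = 0.2194
beam 3: φ=45°, α=195°
  cosα=-0.9659 sinα=-0.2588 | (4,3) | tMaxX 0.1967 tMaxY 1.5841 | tΔX 1.0353 tΔY 3.8637
    t=0.1967 [x] (3,3) — stop
  → r_3 = 0.1967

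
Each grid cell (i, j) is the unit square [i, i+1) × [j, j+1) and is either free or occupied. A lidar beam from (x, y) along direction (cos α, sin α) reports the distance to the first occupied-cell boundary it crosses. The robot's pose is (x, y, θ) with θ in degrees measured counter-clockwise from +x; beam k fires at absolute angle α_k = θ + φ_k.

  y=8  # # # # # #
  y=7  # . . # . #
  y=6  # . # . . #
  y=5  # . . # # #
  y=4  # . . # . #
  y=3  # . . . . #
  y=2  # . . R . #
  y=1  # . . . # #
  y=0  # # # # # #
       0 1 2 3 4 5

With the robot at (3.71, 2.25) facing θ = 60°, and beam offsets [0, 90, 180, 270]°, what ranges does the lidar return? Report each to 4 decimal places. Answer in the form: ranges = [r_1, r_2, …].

ranges = [2.5800, 3.1292, 1.4434, 0.5000]

beam 1: φ=0°, α=60°
  cosα=0.5000 sinα=0.8660 | (3,2) | tMaxX 0.5800 tMaxY 0.8660 | tΔX 2.0000 tΔY 1.1547
    t=0.5800 [x] (4,2)
    t=0.8660 [y] (4,3)
    t=2.0207 [y] (4,4)
    t=2.5800 [x] (5,4) — stop
  → r_1 = 2.5800
beam 2: φ=90°, α=150°
  cosα=-0.8660 sinα=0.5000 | (3,2) | tMaxX 0.8198 tMaxY 1.5000 | tΔX 1.1547 tΔY 2.0000
    t=0.8198 [x] (2,2)
    t=1.5000 [y] (2,3)
    t=1.9745 [x] (1,3)
    t=3.1292 [x] (0,3) — stop
  → r_2 = 3.1292
beam 3: φ=180°, α=240°
  cosα=-0.5000 sinα=-0.8660 | (3,2) | tMaxX 1.4200 tMaxY 0.2887 | tΔX 2.0000 tΔY 1.1547
    t=0.2887 [y] (3,1)
    t=1.4200 [x] (2,1)
    t=1.4434 [y] (2,0) — stop
  → r_3 = 1.4434
beam 4: φ=270°, α=330°
  cosα=0.8660 sinα=-0.5000 | (3,2) | tMaxX 0.3349 tMaxY 0.5000 | tΔX 1.1547 tΔY 2.0000
    t=0.3349 [x] (4,2)
    t=0.5000 [y] (4,1) — stop
  → r_4 = 0.5000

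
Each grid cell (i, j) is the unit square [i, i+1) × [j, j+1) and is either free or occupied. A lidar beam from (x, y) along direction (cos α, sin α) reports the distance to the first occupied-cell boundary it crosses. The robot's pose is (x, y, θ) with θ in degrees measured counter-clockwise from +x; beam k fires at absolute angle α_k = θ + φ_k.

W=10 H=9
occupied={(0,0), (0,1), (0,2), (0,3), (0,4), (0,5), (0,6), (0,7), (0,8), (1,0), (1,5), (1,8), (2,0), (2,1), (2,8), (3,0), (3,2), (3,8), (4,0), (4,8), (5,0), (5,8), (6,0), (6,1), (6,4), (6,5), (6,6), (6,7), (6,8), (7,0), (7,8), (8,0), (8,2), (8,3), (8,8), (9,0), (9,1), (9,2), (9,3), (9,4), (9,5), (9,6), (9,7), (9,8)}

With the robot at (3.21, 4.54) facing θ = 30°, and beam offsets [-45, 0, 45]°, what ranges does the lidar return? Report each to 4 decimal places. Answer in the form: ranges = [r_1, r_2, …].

ranges = [4.9590, 3.2216, 3.5821]

beam 1: φ=-45°, α=345°
  dir = (cos 345°, sin 345°) = (0.9659, -0.2588); from cell (3,4)
  next x-line at t=0.8179, next y-line at t=2.0864; Δt_x=1.0353, Δt_y=3.8637
    x: enter (4,4) at t=0.8179
    x: enter (5,4) at t=1.8531
    y: enter (5,3) at t=2.0864
    x: enter (6,3) at t=2.8884
    x: enter (7,3) at t=3.9237
    x: enter (8,3) at t=4.9590 ← occupied
  → r_1 = 4.9590
beam 2: φ=0°, α=30°
  dir = (cos 30°, sin 30°) = (0.8660, 0.5000); from cell (3,4)
  next x-line at t=0.9122, next y-line at t=0.9200; Δt_x=1.1547, Δt_y=2.0000
    x: enter (4,4) at t=0.9122
    y: enter (4,5) at t=0.9200
    x: enter (5,5) at t=2.0669
    y: enter (5,6) at t=2.9200
    x: enter (6,6) at t=3.2216 ← occupied
  → r_2 = 3.2216
beam 3: φ=45°, α=75°
  dir = (cos 75°, sin 75°) = (0.2588, 0.9659); from cell (3,4)
  next x-line at t=3.0523, next y-line at t=0.4762; Δt_x=3.8637, Δt_y=1.0353
    y: enter (3,5) at t=0.4762
    y: enter (3,6) at t=1.5115
    y: enter (3,7) at t=2.5468
    x: enter (4,7) at t=3.0523
    y: enter (4,8) at t=3.5821 ← occupied
  → r_3 = 3.5821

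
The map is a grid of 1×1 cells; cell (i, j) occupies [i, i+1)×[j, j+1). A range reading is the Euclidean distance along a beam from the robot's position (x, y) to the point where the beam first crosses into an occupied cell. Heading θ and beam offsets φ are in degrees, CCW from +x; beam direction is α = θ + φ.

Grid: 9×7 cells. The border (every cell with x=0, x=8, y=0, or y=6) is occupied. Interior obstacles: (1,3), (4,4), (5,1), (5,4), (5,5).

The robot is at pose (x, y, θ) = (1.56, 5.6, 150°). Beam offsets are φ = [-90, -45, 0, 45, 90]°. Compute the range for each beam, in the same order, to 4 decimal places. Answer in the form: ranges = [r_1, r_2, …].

ranges = [0.4619, 0.4141, 0.6466, 0.5798, 1.1200]

beam 1: φ=-90°, α=60°
  d=(0.5000,0.8660)  start (1,5)  tX=0.8800 tY=0.4619  stride 1/|dx|=2.0000 1/|dy|=1.1547
    cross y-line → (1,6), t=0.4619 (wall)
  → r_1 = 0.4619
beam 2: φ=-45°, α=105°
  d=(-0.2588,0.9659)  start (1,5)  tX=2.1637 tY=0.4141  stride 1/|dx|=3.8637 1/|dy|=1.0353
    cross y-line → (1,6), t=0.4141 (wall)
  → r_2 = 0.4141
beam 3: φ=0°, α=150°
  d=(-0.8660,0.5000)  start (1,5)  tX=0.6466 tY=0.8000  stride 1/|dx|=1.1547 1/|dy|=2.0000
    cross x-line → (0,5), t=0.6466 (wall)
  → r_3 = 0.6466
beam 4: φ=45°, α=195°
  d=(-0.9659,-0.2588)  start (1,5)  tX=0.5798 tY=2.3182  stride 1/|dx|=1.0353 1/|dy|=3.8637
    cross x-line → (0,5), t=0.5798 (wall)
  → r_4 = 0.5798
beam 5: φ=90°, α=240°
  d=(-0.5000,-0.8660)  start (1,5)  tX=1.1200 tY=0.6928  stride 1/|dx|=2.0000 1/|dy|=1.1547
    cross y-line → (1,4), t=0.6928
    cross x-line → (0,4), t=1.1200 (wall)
  → r_5 = 1.1200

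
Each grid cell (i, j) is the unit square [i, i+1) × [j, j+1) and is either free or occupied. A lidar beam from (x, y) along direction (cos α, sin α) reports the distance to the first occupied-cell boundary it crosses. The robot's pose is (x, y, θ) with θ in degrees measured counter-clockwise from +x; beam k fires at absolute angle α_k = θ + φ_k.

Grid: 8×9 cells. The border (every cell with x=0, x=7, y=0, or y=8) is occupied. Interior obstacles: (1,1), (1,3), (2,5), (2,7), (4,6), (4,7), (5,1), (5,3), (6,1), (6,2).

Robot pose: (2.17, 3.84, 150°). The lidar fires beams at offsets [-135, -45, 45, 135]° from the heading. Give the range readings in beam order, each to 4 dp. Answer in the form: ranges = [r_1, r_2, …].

ranges = [5.0004, 4.3067, 0.1760, 2.9402]

beam 1: φ=-135°, α=15°
  dir = (cos 15°, sin 15°) = (0.9659, 0.2588); from cell (2,3)
  next x-line at t=0.8593, next y-line at t=0.6182; Δt_x=1.0353, Δt_y=3.8637
    y: enter (2,4) at t=0.6182
    x: enter (3,4) at t=0.8593
    x: enter (4,4) at t=1.8946
    x: enter (5,4) at t=2.9298
    x: enter (6,4) at t=3.9651
    y: enter (6,5) at t=4.4819
    x: enter (7,5) at t=5.0004 ← occupied
  → r_1 = 5.0004
beam 2: φ=-45°, α=105°
  dir = (cos 105°, sin 105°) = (-0.2588, 0.9659); from cell (2,3)
  next x-line at t=0.6568, next y-line at t=0.1656; Δt_x=3.8637, Δt_y=1.0353
    y: enter (2,4) at t=0.1656
    x: enter (1,4) at t=0.6568
    y: enter (1,5) at t=1.2009
    y: enter (1,6) at t=2.2362
    y: enter (1,7) at t=3.2715
    y: enter (1,8) at t=4.3067 ← occupied
  → r_2 = 4.3067
beam 3: φ=45°, α=195°
  dir = (cos 195°, sin 195°) = (-0.9659, -0.2588); from cell (2,3)
  next x-line at t=0.1760, next y-line at t=3.2455; Δt_x=1.0353, Δt_y=3.8637
    x: enter (1,3) at t=0.1760 ← occupied
  → r_3 = 0.1760
beam 4: φ=135°, α=285°
  dir = (cos 285°, sin 285°) = (0.2588, -0.9659); from cell (2,3)
  next x-line at t=3.2069, next y-line at t=0.8696; Δt_x=3.8637, Δt_y=1.0353
    y: enter (2,2) at t=0.8696
    y: enter (2,1) at t=1.9049
    y: enter (2,0) at t=2.9402 ← occupied
  → r_4 = 2.9402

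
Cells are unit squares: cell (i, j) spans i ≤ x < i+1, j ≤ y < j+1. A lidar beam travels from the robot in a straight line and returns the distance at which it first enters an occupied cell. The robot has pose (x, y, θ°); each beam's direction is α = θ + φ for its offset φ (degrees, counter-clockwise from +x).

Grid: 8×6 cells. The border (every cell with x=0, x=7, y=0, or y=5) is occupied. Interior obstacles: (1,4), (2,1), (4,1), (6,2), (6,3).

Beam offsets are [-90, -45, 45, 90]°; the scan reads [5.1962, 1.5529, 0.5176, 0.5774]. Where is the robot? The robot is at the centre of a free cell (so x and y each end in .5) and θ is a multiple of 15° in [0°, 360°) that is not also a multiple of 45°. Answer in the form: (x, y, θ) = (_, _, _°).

(x, y, θ) = (6.5, 1.5, 240°)

Candidates: 19 free-cell centres × 16 headings = 304 poses. Raycast each; keep the one whose scan matches to 4 dp.
  (5.5, 3.5, 255°): beam 1 = 3.6235 ≠ 5.1962 ✗
  (2.5, 2.5, 345°): beam 1 = 0.5176 ≠ 5.1962 ✗
  (3.5, 1.5, 330°): beam 1 = 0.5774 ≠ 5.1962 ✗
  (1.5, 2.5, 195°): beam 1 = 1.5529 ≠ 5.1962 ✗
  (5.5, 1.5, 120°): beam 1 = 1.0000 ≠ 5.1962 ✗
  …
  (6.5, 1.5, 240°): r_1=5.1962, r_2=1.5529, r_3=0.5176, r_4=0.5774 — all match ✓
No second candidate reproduces the full scan.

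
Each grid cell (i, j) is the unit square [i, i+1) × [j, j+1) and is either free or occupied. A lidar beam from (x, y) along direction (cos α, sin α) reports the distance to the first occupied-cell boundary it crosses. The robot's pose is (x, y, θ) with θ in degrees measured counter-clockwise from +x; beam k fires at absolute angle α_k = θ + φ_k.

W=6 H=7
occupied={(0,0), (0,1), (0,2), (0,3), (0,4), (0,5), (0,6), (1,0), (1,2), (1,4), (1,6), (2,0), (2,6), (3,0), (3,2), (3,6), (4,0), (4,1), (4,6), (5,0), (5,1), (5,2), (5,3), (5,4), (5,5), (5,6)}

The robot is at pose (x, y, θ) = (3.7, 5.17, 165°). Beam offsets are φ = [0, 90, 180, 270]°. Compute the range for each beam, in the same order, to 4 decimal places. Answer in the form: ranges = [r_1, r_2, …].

beam 1: φ=0°, α=165°
  dir = (cos 165°, sin 165°) = (-0.9659, 0.2588); from cell (3,5)
  next x-line at t=0.7247, next y-line at t=3.2069; Δt_x=1.0353, Δt_y=3.8637
    x: enter (2,5) at t=0.7247
    x: enter (1,5) at t=1.7600
    x: enter (0,5) at t=2.7952 ← occupied
  → r_1 = 2.7952
beam 2: φ=90°, α=255°
  dir = (cos 255°, sin 255°) = (-0.2588, -0.9659); from cell (3,5)
  next x-line at t=2.7046, next y-line at t=0.1760; Δt_x=3.8637, Δt_y=1.0353
    y: enter (3,4) at t=0.1760
    y: enter (3,3) at t=1.2113
    y: enter (3,2) at t=2.2465 ← occupied
  → r_2 = 2.2465
beam 3: φ=180°, α=345°
  dir = (cos 345°, sin 345°) = (0.9659, -0.2588); from cell (3,5)
  next x-line at t=0.3106, next y-line at t=0.6568; Δt_x=1.0353, Δt_y=3.8637
    x: enter (4,5) at t=0.3106
    y: enter (4,4) at t=0.6568
    x: enter (5,4) at t=1.3459 ← occupied
  → r_3 = 1.3459
beam 4: φ=270°, α=75°
  dir = (cos 75°, sin 75°) = (0.2588, 0.9659); from cell (3,5)
  next x-line at t=1.1591, next y-line at t=0.8593; Δt_x=3.8637, Δt_y=1.0353
    y: enter (3,6) at t=0.8593 ← occupied
  → r_4 = 0.8593

ranges = [2.7952, 2.2465, 1.3459, 0.8593]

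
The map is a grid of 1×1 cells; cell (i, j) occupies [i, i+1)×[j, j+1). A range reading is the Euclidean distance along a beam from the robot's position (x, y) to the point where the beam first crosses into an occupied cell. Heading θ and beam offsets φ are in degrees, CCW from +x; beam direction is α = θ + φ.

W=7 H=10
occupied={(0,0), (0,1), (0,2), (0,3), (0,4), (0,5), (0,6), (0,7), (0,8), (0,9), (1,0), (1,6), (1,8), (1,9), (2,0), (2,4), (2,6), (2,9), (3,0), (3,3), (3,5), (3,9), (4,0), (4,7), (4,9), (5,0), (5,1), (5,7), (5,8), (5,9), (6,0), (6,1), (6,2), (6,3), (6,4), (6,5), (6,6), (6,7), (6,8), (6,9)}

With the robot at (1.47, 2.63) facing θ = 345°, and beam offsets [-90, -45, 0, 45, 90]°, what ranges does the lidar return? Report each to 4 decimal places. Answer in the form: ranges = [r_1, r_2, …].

beam 1: φ=-90°, α=255°
  dir = (cos 255°, sin 255°) = (-0.2588, -0.9659); from cell (1,2)
  next x-line at t=1.8159, next y-line at t=0.6522; Δt_x=3.8637, Δt_y=1.0353
    y: enter (1,1) at t=0.6522
    y: enter (1,0) at t=1.6875 ← occupied
  → r_1 = 1.6875
beam 2: φ=-45°, α=300°
  dir = (cos 300°, sin 300°) = (0.5000, -0.8660); from cell (1,2)
  next x-line at t=1.0600, next y-line at t=0.7275; Δt_x=2.0000, Δt_y=1.1547
    y: enter (1,1) at t=0.7275
    x: enter (2,1) at t=1.0600
    y: enter (2,0) at t=1.8822 ← occupied
  → r_2 = 1.8822
beam 3: φ=0°, α=345°
  dir = (cos 345°, sin 345°) = (0.9659, -0.2588); from cell (1,2)
  next x-line at t=0.5487, next y-line at t=2.4341; Δt_x=1.0353, Δt_y=3.8637
    x: enter (2,2) at t=0.5487
    x: enter (3,2) at t=1.5840
    y: enter (3,1) at t=2.4341
    x: enter (4,1) at t=2.6192
    x: enter (5,1) at t=3.6545 ← occupied
  → r_3 = 3.6545
beam 4: φ=45°, α=30°
  dir = (cos 30°, sin 30°) = (0.8660, 0.5000); from cell (1,2)
  next x-line at t=0.6120, next y-line at t=0.7400; Δt_x=1.1547, Δt_y=2.0000
    x: enter (2,2) at t=0.6120
    y: enter (2,3) at t=0.7400
    x: enter (3,3) at t=1.7667 ← occupied
  → r_4 = 1.7667
beam 5: φ=90°, α=75°
  dir = (cos 75°, sin 75°) = (0.2588, 0.9659); from cell (1,2)
  next x-line at t=2.0478, next y-line at t=0.3831; Δt_x=3.8637, Δt_y=1.0353
    y: enter (1,3) at t=0.3831
    y: enter (1,4) at t=1.4183
    x: enter (2,4) at t=2.0478 ← occupied
  → r_5 = 2.0478

ranges = [1.6875, 1.8822, 3.6545, 1.7667, 2.0478]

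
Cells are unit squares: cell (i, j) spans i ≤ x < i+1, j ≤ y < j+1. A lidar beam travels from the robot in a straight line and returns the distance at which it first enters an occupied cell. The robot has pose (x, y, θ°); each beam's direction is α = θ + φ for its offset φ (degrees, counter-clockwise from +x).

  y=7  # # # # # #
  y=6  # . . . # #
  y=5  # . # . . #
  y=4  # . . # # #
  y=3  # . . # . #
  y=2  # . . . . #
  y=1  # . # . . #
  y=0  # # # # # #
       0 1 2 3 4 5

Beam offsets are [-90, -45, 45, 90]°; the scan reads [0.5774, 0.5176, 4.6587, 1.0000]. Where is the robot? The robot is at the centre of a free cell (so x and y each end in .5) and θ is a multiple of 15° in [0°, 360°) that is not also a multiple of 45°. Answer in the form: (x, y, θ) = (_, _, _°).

Candidates: 18 free-cell centres × 16 headings = 288 poses. Raycast each; keep the one whose scan matches to 4 dp.
  (4.5, 3.5, 255°): beam 1 = 0.5176 ≠ 0.5774 ✗
  (2.5, 3.5, 30°): beam 1 = 2.8868 ≠ 0.5774 ✗
  (3.5, 5.5, 300°): beam 3 = 1.5529 ≠ 4.6587 ✗
  …
  (1.5, 6.5, 240°): r_1=0.5774, r_2=0.5176, r_3=4.6587, r_4=1.0000 — all match ✓
No second candidate reproduces the full scan.

(x, y, θ) = (1.5, 6.5, 240°)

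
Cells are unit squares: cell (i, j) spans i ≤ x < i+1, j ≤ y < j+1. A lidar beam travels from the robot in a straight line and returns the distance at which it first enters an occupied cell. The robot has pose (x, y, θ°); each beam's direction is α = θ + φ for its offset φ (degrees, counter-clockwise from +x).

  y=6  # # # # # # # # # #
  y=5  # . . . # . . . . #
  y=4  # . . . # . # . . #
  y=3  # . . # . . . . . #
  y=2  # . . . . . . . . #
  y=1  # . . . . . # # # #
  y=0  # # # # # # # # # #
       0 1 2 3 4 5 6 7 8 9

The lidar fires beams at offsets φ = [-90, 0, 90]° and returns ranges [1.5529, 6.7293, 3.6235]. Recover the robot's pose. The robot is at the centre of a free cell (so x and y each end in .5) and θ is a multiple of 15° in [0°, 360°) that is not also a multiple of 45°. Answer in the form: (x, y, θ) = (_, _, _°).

The pose lattice has 33·16 = 528 candidates. Test each by forward raycasting.
  (4.5, 1.5, 300°): beam 1 = 1.0000 ≠ 1.5529 ✗
  (4.5, 1.5, 345°): beam 1 = 0.5176 ≠ 1.5529 ✗
  (1.5, 4.5, 105°): beam 1 = 2.5882 ≠ 1.5529 ✗
  (1.5, 3.5, 285°): beam 1 = 0.5176 ≠ 1.5529 ✗
  …
  (2.5, 2.5, 15°): r_1=1.5529, r_2=6.7293, r_3=3.6235 — all match ✓
Unique over the lattice → pose = (2.5, 2.5, 15°).

(x, y, θ) = (2.5, 2.5, 15°)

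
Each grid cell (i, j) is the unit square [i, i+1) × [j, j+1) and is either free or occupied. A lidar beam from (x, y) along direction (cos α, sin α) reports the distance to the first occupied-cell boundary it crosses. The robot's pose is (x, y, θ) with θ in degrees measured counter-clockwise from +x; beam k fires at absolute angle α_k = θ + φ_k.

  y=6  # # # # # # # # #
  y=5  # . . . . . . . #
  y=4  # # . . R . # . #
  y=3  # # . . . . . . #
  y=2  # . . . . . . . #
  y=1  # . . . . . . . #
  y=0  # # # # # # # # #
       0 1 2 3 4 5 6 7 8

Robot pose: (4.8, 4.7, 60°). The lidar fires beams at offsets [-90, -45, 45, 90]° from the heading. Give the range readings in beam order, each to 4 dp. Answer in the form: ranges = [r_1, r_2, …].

ranges = [1.3856, 3.3129, 1.3459, 2.6000]

beam 1: φ=-90°, α=330°
  dir = (cos 330°, sin 330°) = (0.8660, -0.5000); from cell (4,4)
  next x-line at t=0.2309, next y-line at t=1.4000; Δt_x=1.1547, Δt_y=2.0000
    x: enter (5,4) at t=0.2309
    x: enter (6,4) at t=1.3856 ← occupied
  → r_1 = 1.3856
beam 2: φ=-45°, α=15°
  dir = (cos 15°, sin 15°) = (0.9659, 0.2588); from cell (4,4)
  next x-line at t=0.2071, next y-line at t=1.1591; Δt_x=1.0353, Δt_y=3.8637
    x: enter (5,4) at t=0.2071
    y: enter (5,5) at t=1.1591
    x: enter (6,5) at t=1.2423
    x: enter (7,5) at t=2.2776
    x: enter (8,5) at t=3.3129 ← occupied
  → r_2 = 3.3129
beam 3: φ=45°, α=105°
  dir = (cos 105°, sin 105°) = (-0.2588, 0.9659); from cell (4,4)
  next x-line at t=3.0910, next y-line at t=0.3106; Δt_x=3.8637, Δt_y=1.0353
    y: enter (4,5) at t=0.3106
    y: enter (4,6) at t=1.3459 ← occupied
  → r_3 = 1.3459
beam 4: φ=90°, α=150°
  dir = (cos 150°, sin 150°) = (-0.8660, 0.5000); from cell (4,4)
  next x-line at t=0.9238, next y-line at t=0.6000; Δt_x=1.1547, Δt_y=2.0000
    y: enter (4,5) at t=0.6000
    x: enter (3,5) at t=0.9238
    x: enter (2,5) at t=2.0785
    y: enter (2,6) at t=2.6000 ← occupied
  → r_4 = 2.6000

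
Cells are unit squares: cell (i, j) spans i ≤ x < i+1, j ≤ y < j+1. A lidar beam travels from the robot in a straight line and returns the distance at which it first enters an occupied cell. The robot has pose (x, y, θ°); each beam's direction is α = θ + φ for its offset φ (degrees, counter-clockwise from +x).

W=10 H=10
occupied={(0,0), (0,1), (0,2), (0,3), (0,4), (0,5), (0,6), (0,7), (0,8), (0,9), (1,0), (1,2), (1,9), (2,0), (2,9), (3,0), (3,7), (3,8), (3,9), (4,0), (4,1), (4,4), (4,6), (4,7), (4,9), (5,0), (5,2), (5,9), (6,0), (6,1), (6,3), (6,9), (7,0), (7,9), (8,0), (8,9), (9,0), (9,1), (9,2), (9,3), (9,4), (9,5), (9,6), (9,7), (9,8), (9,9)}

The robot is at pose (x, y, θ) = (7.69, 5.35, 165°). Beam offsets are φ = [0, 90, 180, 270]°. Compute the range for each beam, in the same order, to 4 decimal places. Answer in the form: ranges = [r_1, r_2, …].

beam 1: φ=0°, α=165°
  d=(-0.9659,0.2588)  start (7,5)  tX=0.7143 tY=2.5114  stride 1/|dx|=1.0353 1/|dy|=3.8637
    cross x-line → (6,5), t=0.7143
    cross x-line → (5,5), t=1.7496
    cross y-line → (5,6), t=2.5114
    cross x-line → (4,6), t=2.7849 (wall)
  → r_1 = 2.7849
beam 2: φ=90°, α=255°
  d=(-0.2588,-0.9659)  start (7,5)  tX=2.6660 tY=0.3623  stride 1/|dx|=3.8637 1/|dy|=1.0353
    cross y-line → (7,4), t=0.3623
    cross y-line → (7,3), t=1.3976
    cross y-line → (7,2), t=2.4329
    cross x-line → (6,2), t=2.6660
    cross y-line → (6,1), t=3.4682 (wall)
  → r_2 = 3.4682
beam 3: φ=180°, α=345°
  d=(0.9659,-0.2588)  start (7,5)  tX=0.3209 tY=1.3523  stride 1/|dx|=1.0353 1/|dy|=3.8637
    cross x-line → (8,5), t=0.3209
    cross y-line → (8,4), t=1.3523
    cross x-line → (9,4), t=1.3562 (wall)
  → r_3 = 1.3562
beam 4: φ=270°, α=75°
  d=(0.2588,0.9659)  start (7,5)  tX=1.1977 tY=0.6729  stride 1/|dx|=3.8637 1/|dy|=1.0353
    cross y-line → (7,6), t=0.6729
    cross x-line → (8,6), t=1.1977
    cross y-line → (8,7), t=1.7082
    cross y-line → (8,8), t=2.7435
    cross y-line → (8,9), t=3.7788 (wall)
  → r_4 = 3.7788

ranges = [2.7849, 3.4682, 1.3562, 3.7788]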